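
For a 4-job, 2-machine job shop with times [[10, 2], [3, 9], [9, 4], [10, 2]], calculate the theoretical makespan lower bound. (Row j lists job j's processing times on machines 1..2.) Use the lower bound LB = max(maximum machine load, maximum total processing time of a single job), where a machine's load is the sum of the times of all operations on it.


Machine loads:
  Machine 1: 10 + 3 + 9 + 10 = 32
  Machine 2: 2 + 9 + 4 + 2 = 17
Max machine load = 32
Job totals:
  Job 1: 12
  Job 2: 12
  Job 3: 13
  Job 4: 12
Max job total = 13
Lower bound = max(32, 13) = 32

32


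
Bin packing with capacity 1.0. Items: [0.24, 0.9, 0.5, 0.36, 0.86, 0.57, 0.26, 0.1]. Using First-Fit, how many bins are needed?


Place items sequentially using First-Fit:
  Item 0.24 -> new Bin 1
  Item 0.9 -> new Bin 2
  Item 0.5 -> Bin 1 (now 0.74)
  Item 0.36 -> new Bin 3
  Item 0.86 -> new Bin 4
  Item 0.57 -> Bin 3 (now 0.93)
  Item 0.26 -> Bin 1 (now 1.0)
  Item 0.1 -> Bin 2 (now 1.0)
Total bins used = 4

4


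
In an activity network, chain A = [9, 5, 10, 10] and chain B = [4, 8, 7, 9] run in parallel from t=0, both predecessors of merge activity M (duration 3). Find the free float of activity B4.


ES(B4) = sum of predecessors on chain B = 19
EF(B4) = ES + duration = 19 + 9 = 28
Successor of B4 is M. ES(M) = max(sum(A), sum(B)) = max(34, 28) = 34
Free float = ES(successor) - EF(current) = 34 - 28 = 6

6


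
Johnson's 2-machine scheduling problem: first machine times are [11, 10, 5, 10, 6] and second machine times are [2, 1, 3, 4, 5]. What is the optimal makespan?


Apply Johnson's rule:
  Group 1 (a <= b): []
  Group 2 (a > b): [(5, 6, 5), (4, 10, 4), (3, 5, 3), (1, 11, 2), (2, 10, 1)]
Optimal job order: [5, 4, 3, 1, 2]
Schedule:
  Job 5: M1 done at 6, M2 done at 11
  Job 4: M1 done at 16, M2 done at 20
  Job 3: M1 done at 21, M2 done at 24
  Job 1: M1 done at 32, M2 done at 34
  Job 2: M1 done at 42, M2 done at 43
Makespan = 43

43


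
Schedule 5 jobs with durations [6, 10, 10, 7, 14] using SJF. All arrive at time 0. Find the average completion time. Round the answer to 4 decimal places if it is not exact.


SJF order (ascending): [6, 7, 10, 10, 14]
Completion times:
  Job 1: burst=6, C=6
  Job 2: burst=7, C=13
  Job 3: burst=10, C=23
  Job 4: burst=10, C=33
  Job 5: burst=14, C=47
Average completion = 122/5 = 24.4

24.4


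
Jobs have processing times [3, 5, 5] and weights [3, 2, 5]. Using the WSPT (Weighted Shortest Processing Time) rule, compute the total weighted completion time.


Compute p/w ratios and sort ascending (WSPT): [(3, 3), (5, 5), (5, 2)]
Compute weighted completion times:
  Job (p=3,w=3): C=3, w*C=3*3=9
  Job (p=5,w=5): C=8, w*C=5*8=40
  Job (p=5,w=2): C=13, w*C=2*13=26
Total weighted completion time = 75

75


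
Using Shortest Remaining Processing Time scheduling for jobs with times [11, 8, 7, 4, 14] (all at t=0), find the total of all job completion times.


Since all jobs arrive at t=0, SRPT equals SPT ordering.
SPT order: [4, 7, 8, 11, 14]
Completion times:
  Job 1: p=4, C=4
  Job 2: p=7, C=11
  Job 3: p=8, C=19
  Job 4: p=11, C=30
  Job 5: p=14, C=44
Total completion time = 4 + 11 + 19 + 30 + 44 = 108

108


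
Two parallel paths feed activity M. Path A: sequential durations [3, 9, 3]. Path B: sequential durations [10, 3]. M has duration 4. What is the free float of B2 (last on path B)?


ES(B2) = sum of predecessors on chain B = 10
EF(B2) = ES + duration = 10 + 3 = 13
Successor of B2 is M. ES(M) = max(sum(A), sum(B)) = max(15, 13) = 15
Free float = ES(successor) - EF(current) = 15 - 13 = 2

2


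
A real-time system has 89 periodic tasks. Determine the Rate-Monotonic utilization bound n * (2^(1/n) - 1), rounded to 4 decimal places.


Compute 2^(1/89) = 1.0078185773
Subtract 1: 1.0078185773 - 1 = 0.0078185773
Multiply by n: 89 * 0.0078185773 = 0.6958533797
Round to 4 dp: 0.6959

0.6959


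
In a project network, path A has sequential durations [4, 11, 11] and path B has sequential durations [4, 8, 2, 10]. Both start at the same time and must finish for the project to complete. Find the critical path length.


Path A total = 4 + 11 + 11 = 26
Path B total = 4 + 8 + 2 + 10 = 24
Critical path = longest path = max(26, 24) = 26

26


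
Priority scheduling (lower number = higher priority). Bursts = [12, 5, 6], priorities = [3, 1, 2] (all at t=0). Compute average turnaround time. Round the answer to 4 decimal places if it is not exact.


Sort by priority (ascending = highest first):
Order: [(1, 5), (2, 6), (3, 12)]
Completion times:
  Priority 1, burst=5, C=5
  Priority 2, burst=6, C=11
  Priority 3, burst=12, C=23
Average turnaround = 39/3 = 13.0

13.0


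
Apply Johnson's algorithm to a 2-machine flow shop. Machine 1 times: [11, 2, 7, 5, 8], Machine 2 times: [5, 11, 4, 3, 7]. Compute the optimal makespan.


Apply Johnson's rule:
  Group 1 (a <= b): [(2, 2, 11)]
  Group 2 (a > b): [(5, 8, 7), (1, 11, 5), (3, 7, 4), (4, 5, 3)]
Optimal job order: [2, 5, 1, 3, 4]
Schedule:
  Job 2: M1 done at 2, M2 done at 13
  Job 5: M1 done at 10, M2 done at 20
  Job 1: M1 done at 21, M2 done at 26
  Job 3: M1 done at 28, M2 done at 32
  Job 4: M1 done at 33, M2 done at 36
Makespan = 36

36


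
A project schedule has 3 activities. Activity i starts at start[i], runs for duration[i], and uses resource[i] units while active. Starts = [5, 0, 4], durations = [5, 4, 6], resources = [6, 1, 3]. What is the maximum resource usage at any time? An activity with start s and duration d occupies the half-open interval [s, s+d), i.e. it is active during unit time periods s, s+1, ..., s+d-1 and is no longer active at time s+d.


Each activity i is active on [start_i, start_i + duration_i).
Compute total resource usage per time slot:
  t=0: active resources = [1], total = 1
  t=1: active resources = [1], total = 1
  t=2: active resources = [1], total = 1
  t=3: active resources = [1], total = 1
  t=4: active resources = [3], total = 3
  t=5: active resources = [6, 3], total = 9
  t=6: active resources = [6, 3], total = 9
  t=7: active resources = [6, 3], total = 9
  t=8: active resources = [6, 3], total = 9
  t=9: active resources = [6, 3], total = 9
Peak resource demand = 9

9


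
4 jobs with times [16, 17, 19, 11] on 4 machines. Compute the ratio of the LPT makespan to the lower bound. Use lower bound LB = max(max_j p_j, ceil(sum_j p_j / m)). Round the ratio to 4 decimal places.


LPT order: [19, 17, 16, 11]
Machine loads after assignment: [19, 17, 16, 11]
LPT makespan = 19
Lower bound = max(max_job, ceil(total/4)) = max(19, 16) = 19
Ratio = 19 / 19 = 1.0

1.0


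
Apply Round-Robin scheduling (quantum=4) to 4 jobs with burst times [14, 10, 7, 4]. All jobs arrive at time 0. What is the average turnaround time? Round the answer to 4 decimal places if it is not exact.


Time quantum = 4
Execution trace:
  J1 runs 4 units, time = 4
  J2 runs 4 units, time = 8
  J3 runs 4 units, time = 12
  J4 runs 4 units, time = 16
  J1 runs 4 units, time = 20
  J2 runs 4 units, time = 24
  J3 runs 3 units, time = 27
  J1 runs 4 units, time = 31
  J2 runs 2 units, time = 33
  J1 runs 2 units, time = 35
Finish times: [35, 33, 27, 16]
Average turnaround = 111/4 = 27.75

27.75


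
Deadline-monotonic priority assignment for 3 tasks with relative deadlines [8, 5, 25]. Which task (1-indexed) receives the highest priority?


Sort tasks by relative deadline (ascending):
  Task 2: deadline = 5
  Task 1: deadline = 8
  Task 3: deadline = 25
Priority order (highest first): [2, 1, 3]
Highest priority task = 2

2


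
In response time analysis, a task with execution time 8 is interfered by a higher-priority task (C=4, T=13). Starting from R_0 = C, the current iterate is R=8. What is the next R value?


R_next = C + ceil(R_prev / T_hp) * C_hp
ceil(8 / 13) = ceil(0.6154) = 1
Interference = 1 * 4 = 4
R_next = 8 + 4 = 12

12


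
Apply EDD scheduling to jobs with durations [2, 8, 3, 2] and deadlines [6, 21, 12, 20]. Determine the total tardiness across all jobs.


Sort by due date (EDD order): [(2, 6), (3, 12), (2, 20), (8, 21)]
Compute completion times and tardiness:
  Job 1: p=2, d=6, C=2, tardiness=max(0,2-6)=0
  Job 2: p=3, d=12, C=5, tardiness=max(0,5-12)=0
  Job 3: p=2, d=20, C=7, tardiness=max(0,7-20)=0
  Job 4: p=8, d=21, C=15, tardiness=max(0,15-21)=0
Total tardiness = 0

0


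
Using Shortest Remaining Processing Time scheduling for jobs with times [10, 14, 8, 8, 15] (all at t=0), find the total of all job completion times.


Since all jobs arrive at t=0, SRPT equals SPT ordering.
SPT order: [8, 8, 10, 14, 15]
Completion times:
  Job 1: p=8, C=8
  Job 2: p=8, C=16
  Job 3: p=10, C=26
  Job 4: p=14, C=40
  Job 5: p=15, C=55
Total completion time = 8 + 16 + 26 + 40 + 55 = 145

145


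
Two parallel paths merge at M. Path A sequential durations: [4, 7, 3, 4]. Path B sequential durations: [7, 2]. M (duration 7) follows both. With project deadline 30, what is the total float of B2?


Forward pass: ES(B2) = sum of predecessors on chain B = 7
EF = ES + duration = 7 + 2 = 9
Backward pass: LF(M) = deadline = 30; LS(M) = 30 - 7 = 23
LF(B2) = LS(M) - sum(successors on chain B) = 23 - 0 = 23
LS = LF - duration = 23 - 2 = 21
Total float = LS - ES = 21 - 7 = 14

14


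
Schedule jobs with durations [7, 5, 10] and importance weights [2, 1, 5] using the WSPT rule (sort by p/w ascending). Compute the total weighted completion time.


Compute p/w ratios and sort ascending (WSPT): [(10, 5), (7, 2), (5, 1)]
Compute weighted completion times:
  Job (p=10,w=5): C=10, w*C=5*10=50
  Job (p=7,w=2): C=17, w*C=2*17=34
  Job (p=5,w=1): C=22, w*C=1*22=22
Total weighted completion time = 106

106


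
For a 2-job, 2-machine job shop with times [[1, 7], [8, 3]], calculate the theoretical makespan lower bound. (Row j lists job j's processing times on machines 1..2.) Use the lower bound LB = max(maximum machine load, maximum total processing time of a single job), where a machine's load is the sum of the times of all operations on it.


Machine loads:
  Machine 1: 1 + 8 = 9
  Machine 2: 7 + 3 = 10
Max machine load = 10
Job totals:
  Job 1: 8
  Job 2: 11
Max job total = 11
Lower bound = max(10, 11) = 11

11


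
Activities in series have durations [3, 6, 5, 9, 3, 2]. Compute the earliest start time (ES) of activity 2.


Activity 2 starts after activities 1 through 1 complete.
Predecessor durations: [3]
ES = 3 = 3

3


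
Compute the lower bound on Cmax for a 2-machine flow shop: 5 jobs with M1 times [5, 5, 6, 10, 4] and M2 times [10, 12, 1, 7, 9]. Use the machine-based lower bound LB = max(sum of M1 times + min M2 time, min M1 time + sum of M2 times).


LB1 = sum(M1 times) + min(M2 times) = 30 + 1 = 31
LB2 = min(M1 times) + sum(M2 times) = 4 + 39 = 43
Lower bound = max(LB1, LB2) = max(31, 43) = 43

43


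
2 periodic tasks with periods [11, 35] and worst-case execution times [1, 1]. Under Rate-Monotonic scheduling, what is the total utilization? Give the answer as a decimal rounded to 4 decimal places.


Compute individual utilizations (exact fractions):
  Task 1: C/T = 1/11 (approx. 0.0909)
  Task 2: C/T = 1/35 (approx. 0.0286)
Total utilization U = 1/11 + 1/35 = 46/385
Rounded to 4 decimal places: U = 0.1195
RM (Liu & Layland) bound for 2 tasks = 0.828427; compare with U = 46/385 (approx. 0.119481)
U <= bound, so schedulable by RM sufficient condition.

0.1195


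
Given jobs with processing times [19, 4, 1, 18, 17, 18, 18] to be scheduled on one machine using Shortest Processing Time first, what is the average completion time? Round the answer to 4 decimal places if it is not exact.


Sort jobs by processing time (SPT order): [1, 4, 17, 18, 18, 18, 19]
Compute completion times sequentially:
  Job 1: processing = 1, completes at 1
  Job 2: processing = 4, completes at 5
  Job 3: processing = 17, completes at 22
  Job 4: processing = 18, completes at 40
  Job 5: processing = 18, completes at 58
  Job 6: processing = 18, completes at 76
  Job 7: processing = 19, completes at 95
Sum of completion times = 297
Average completion time = 297/7 = 42.4286

42.4286


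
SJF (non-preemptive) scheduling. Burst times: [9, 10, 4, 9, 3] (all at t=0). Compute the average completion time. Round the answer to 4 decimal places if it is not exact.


SJF order (ascending): [3, 4, 9, 9, 10]
Completion times:
  Job 1: burst=3, C=3
  Job 2: burst=4, C=7
  Job 3: burst=9, C=16
  Job 4: burst=9, C=25
  Job 5: burst=10, C=35
Average completion = 86/5 = 17.2

17.2


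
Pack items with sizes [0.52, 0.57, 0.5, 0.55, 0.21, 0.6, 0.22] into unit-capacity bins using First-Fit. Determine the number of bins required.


Place items sequentially using First-Fit:
  Item 0.52 -> new Bin 1
  Item 0.57 -> new Bin 2
  Item 0.5 -> new Bin 3
  Item 0.55 -> new Bin 4
  Item 0.21 -> Bin 1 (now 0.73)
  Item 0.6 -> new Bin 5
  Item 0.22 -> Bin 1 (now 0.95)
Total bins used = 5

5


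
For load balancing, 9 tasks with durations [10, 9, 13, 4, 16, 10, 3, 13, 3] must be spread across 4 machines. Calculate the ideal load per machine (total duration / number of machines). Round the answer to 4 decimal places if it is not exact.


Total processing time = 10 + 9 + 13 + 4 + 16 + 10 + 3 + 13 + 3 = 81
Number of machines = 4
Ideal balanced load = 81 / 4 = 20.25

20.25


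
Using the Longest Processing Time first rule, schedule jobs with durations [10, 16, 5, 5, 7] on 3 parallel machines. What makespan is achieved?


Sort jobs in decreasing order (LPT): [16, 10, 7, 5, 5]
Assign each job to the least loaded machine:
  Machine 1: jobs [16], load = 16
  Machine 2: jobs [10, 5], load = 15
  Machine 3: jobs [7, 5], load = 12
Makespan = max load = 16

16


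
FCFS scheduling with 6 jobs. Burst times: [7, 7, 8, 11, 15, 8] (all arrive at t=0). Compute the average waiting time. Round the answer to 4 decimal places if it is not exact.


FCFS order (as given): [7, 7, 8, 11, 15, 8]
Waiting times:
  Job 1: wait = 0
  Job 2: wait = 7
  Job 3: wait = 14
  Job 4: wait = 22
  Job 5: wait = 33
  Job 6: wait = 48
Sum of waiting times = 124
Average waiting time = 124/6 = 20.6667

20.6667


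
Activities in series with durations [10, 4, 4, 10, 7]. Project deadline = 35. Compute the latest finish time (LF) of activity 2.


LF(activity 2) = deadline - sum of successor durations
Successors: activities 3 through 5 with durations [4, 10, 7]
Sum of successor durations = 21
LF = 35 - 21 = 14

14


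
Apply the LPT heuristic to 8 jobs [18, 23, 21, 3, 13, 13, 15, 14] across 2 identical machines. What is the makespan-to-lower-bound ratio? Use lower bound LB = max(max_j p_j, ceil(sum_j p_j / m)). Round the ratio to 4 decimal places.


LPT order: [23, 21, 18, 15, 14, 13, 13, 3]
Machine loads after assignment: [65, 55]
LPT makespan = 65
Lower bound = max(max_job, ceil(total/2)) = max(23, 60) = 60
Ratio = 65 / 60 = 1.0833

1.0833


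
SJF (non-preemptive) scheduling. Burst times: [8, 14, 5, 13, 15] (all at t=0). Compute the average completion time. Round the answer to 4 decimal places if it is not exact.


SJF order (ascending): [5, 8, 13, 14, 15]
Completion times:
  Job 1: burst=5, C=5
  Job 2: burst=8, C=13
  Job 3: burst=13, C=26
  Job 4: burst=14, C=40
  Job 5: burst=15, C=55
Average completion = 139/5 = 27.8

27.8


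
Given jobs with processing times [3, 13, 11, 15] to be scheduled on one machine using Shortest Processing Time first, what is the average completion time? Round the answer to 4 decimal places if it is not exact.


Sort jobs by processing time (SPT order): [3, 11, 13, 15]
Compute completion times sequentially:
  Job 1: processing = 3, completes at 3
  Job 2: processing = 11, completes at 14
  Job 3: processing = 13, completes at 27
  Job 4: processing = 15, completes at 42
Sum of completion times = 86
Average completion time = 86/4 = 21.5

21.5


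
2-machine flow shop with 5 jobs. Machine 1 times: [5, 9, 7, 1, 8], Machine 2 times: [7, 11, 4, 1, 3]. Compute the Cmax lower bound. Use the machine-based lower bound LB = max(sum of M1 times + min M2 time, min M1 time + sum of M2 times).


LB1 = sum(M1 times) + min(M2 times) = 30 + 1 = 31
LB2 = min(M1 times) + sum(M2 times) = 1 + 26 = 27
Lower bound = max(LB1, LB2) = max(31, 27) = 31

31


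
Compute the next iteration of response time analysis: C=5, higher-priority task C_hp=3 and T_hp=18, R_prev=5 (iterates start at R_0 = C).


R_next = C + ceil(R_prev / T_hp) * C_hp
ceil(5 / 18) = ceil(0.2778) = 1
Interference = 1 * 3 = 3
R_next = 5 + 3 = 8

8


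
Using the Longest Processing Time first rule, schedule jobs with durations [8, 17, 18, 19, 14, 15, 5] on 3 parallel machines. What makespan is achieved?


Sort jobs in decreasing order (LPT): [19, 18, 17, 15, 14, 8, 5]
Assign each job to the least loaded machine:
  Machine 1: jobs [19, 8, 5], load = 32
  Machine 2: jobs [18, 14], load = 32
  Machine 3: jobs [17, 15], load = 32
Makespan = max load = 32

32


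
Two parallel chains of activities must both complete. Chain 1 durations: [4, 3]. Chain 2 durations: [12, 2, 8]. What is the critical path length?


Path A total = 4 + 3 = 7
Path B total = 12 + 2 + 8 = 22
Critical path = longest path = max(7, 22) = 22

22


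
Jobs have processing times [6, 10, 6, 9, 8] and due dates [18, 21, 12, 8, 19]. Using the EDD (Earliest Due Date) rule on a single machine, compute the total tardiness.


Sort by due date (EDD order): [(9, 8), (6, 12), (6, 18), (8, 19), (10, 21)]
Compute completion times and tardiness:
  Job 1: p=9, d=8, C=9, tardiness=max(0,9-8)=1
  Job 2: p=6, d=12, C=15, tardiness=max(0,15-12)=3
  Job 3: p=6, d=18, C=21, tardiness=max(0,21-18)=3
  Job 4: p=8, d=19, C=29, tardiness=max(0,29-19)=10
  Job 5: p=10, d=21, C=39, tardiness=max(0,39-21)=18
Total tardiness = 35

35


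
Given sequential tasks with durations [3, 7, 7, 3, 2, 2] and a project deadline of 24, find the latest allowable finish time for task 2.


LF(activity 2) = deadline - sum of successor durations
Successors: activities 3 through 6 with durations [7, 3, 2, 2]
Sum of successor durations = 14
LF = 24 - 14 = 10

10


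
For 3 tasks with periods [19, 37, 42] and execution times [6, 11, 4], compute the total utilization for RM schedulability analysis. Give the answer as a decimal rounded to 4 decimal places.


Compute individual utilizations (exact fractions):
  Task 1: C/T = 6/19 (approx. 0.3158)
  Task 2: C/T = 11/37 (approx. 0.2973)
  Task 3: C/T = 4/42 = 2/21 (approx. 0.0952)
Total utilization U = 6/19 + 11/37 + 2/21 = 10457/14763
Rounded to 4 decimal places: U = 0.7083
RM (Liu & Layland) bound for 3 tasks = 0.779763; compare with U = 10457/14763 (approx. 0.708325)
U <= bound, so schedulable by RM sufficient condition.

0.7083


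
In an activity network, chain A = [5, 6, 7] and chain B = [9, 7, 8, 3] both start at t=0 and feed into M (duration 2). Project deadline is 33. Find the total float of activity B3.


Forward pass: ES(B3) = sum of predecessors on chain B = 16
EF = ES + duration = 16 + 8 = 24
Backward pass: LF(M) = deadline = 33; LS(M) = 33 - 2 = 31
LF(B3) = LS(M) - sum(successors on chain B) = 31 - 3 = 28
LS = LF - duration = 28 - 8 = 20
Total float = LS - ES = 20 - 16 = 4

4


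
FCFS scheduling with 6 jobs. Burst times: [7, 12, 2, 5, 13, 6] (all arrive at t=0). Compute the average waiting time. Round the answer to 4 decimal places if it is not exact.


FCFS order (as given): [7, 12, 2, 5, 13, 6]
Waiting times:
  Job 1: wait = 0
  Job 2: wait = 7
  Job 3: wait = 19
  Job 4: wait = 21
  Job 5: wait = 26
  Job 6: wait = 39
Sum of waiting times = 112
Average waiting time = 112/6 = 18.6667

18.6667


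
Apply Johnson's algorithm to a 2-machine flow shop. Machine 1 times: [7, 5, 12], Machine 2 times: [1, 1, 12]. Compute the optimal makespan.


Apply Johnson's rule:
  Group 1 (a <= b): [(3, 12, 12)]
  Group 2 (a > b): [(1, 7, 1), (2, 5, 1)]
Optimal job order: [3, 1, 2]
Schedule:
  Job 3: M1 done at 12, M2 done at 24
  Job 1: M1 done at 19, M2 done at 25
  Job 2: M1 done at 24, M2 done at 26
Makespan = 26

26


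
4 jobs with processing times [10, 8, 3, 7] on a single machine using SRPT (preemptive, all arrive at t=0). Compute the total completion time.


Since all jobs arrive at t=0, SRPT equals SPT ordering.
SPT order: [3, 7, 8, 10]
Completion times:
  Job 1: p=3, C=3
  Job 2: p=7, C=10
  Job 3: p=8, C=18
  Job 4: p=10, C=28
Total completion time = 3 + 10 + 18 + 28 = 59

59


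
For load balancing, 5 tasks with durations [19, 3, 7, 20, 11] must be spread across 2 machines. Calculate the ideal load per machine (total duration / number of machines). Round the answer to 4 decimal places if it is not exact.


Total processing time = 19 + 3 + 7 + 20 + 11 = 60
Number of machines = 2
Ideal balanced load = 60 / 2 = 30.0

30.0


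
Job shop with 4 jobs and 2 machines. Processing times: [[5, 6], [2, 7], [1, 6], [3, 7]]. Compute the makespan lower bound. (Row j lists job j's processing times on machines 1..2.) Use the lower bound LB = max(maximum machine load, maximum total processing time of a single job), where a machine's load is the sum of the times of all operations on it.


Machine loads:
  Machine 1: 5 + 2 + 1 + 3 = 11
  Machine 2: 6 + 7 + 6 + 7 = 26
Max machine load = 26
Job totals:
  Job 1: 11
  Job 2: 9
  Job 3: 7
  Job 4: 10
Max job total = 11
Lower bound = max(26, 11) = 26

26


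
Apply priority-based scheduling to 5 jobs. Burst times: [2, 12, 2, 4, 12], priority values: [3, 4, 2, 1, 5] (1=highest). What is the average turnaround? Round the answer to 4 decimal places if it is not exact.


Sort by priority (ascending = highest first):
Order: [(1, 4), (2, 2), (3, 2), (4, 12), (5, 12)]
Completion times:
  Priority 1, burst=4, C=4
  Priority 2, burst=2, C=6
  Priority 3, burst=2, C=8
  Priority 4, burst=12, C=20
  Priority 5, burst=12, C=32
Average turnaround = 70/5 = 14.0

14.0


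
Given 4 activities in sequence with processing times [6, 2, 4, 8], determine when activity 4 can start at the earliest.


Activity 4 starts after activities 1 through 3 complete.
Predecessor durations: [6, 2, 4]
ES = 6 + 2 + 4 = 12

12


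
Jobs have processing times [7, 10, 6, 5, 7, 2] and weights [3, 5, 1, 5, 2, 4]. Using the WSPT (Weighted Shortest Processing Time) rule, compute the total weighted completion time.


Compute p/w ratios and sort ascending (WSPT): [(2, 4), (5, 5), (10, 5), (7, 3), (7, 2), (6, 1)]
Compute weighted completion times:
  Job (p=2,w=4): C=2, w*C=4*2=8
  Job (p=5,w=5): C=7, w*C=5*7=35
  Job (p=10,w=5): C=17, w*C=5*17=85
  Job (p=7,w=3): C=24, w*C=3*24=72
  Job (p=7,w=2): C=31, w*C=2*31=62
  Job (p=6,w=1): C=37, w*C=1*37=37
Total weighted completion time = 299

299


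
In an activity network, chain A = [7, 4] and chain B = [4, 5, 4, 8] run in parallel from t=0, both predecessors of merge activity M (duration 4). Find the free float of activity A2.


ES(A2) = sum of predecessors on chain A = 7
EF(A2) = ES + duration = 7 + 4 = 11
Successor of A2 is M. ES(M) = max(sum(A), sum(B)) = max(11, 21) = 21
Free float = ES(successor) - EF(current) = 21 - 11 = 10

10


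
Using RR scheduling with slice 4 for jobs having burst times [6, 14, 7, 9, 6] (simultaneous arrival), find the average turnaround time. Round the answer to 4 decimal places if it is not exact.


Time quantum = 4
Execution trace:
  J1 runs 4 units, time = 4
  J2 runs 4 units, time = 8
  J3 runs 4 units, time = 12
  J4 runs 4 units, time = 16
  J5 runs 4 units, time = 20
  J1 runs 2 units, time = 22
  J2 runs 4 units, time = 26
  J3 runs 3 units, time = 29
  J4 runs 4 units, time = 33
  J5 runs 2 units, time = 35
  J2 runs 4 units, time = 39
  J4 runs 1 units, time = 40
  J2 runs 2 units, time = 42
Finish times: [22, 42, 29, 40, 35]
Average turnaround = 168/5 = 33.6

33.6


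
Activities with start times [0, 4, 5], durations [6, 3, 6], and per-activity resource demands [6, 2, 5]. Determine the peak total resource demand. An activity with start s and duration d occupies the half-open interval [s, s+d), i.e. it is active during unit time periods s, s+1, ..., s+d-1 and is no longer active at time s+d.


Each activity i is active on [start_i, start_i + duration_i).
Compute total resource usage per time slot:
  t=0: active resources = [6], total = 6
  t=1: active resources = [6], total = 6
  t=2: active resources = [6], total = 6
  t=3: active resources = [6], total = 6
  t=4: active resources = [6, 2], total = 8
  t=5: active resources = [6, 2, 5], total = 13
  t=6: active resources = [2, 5], total = 7
  t=7: active resources = [5], total = 5
  t=8: active resources = [5], total = 5
  t=9: active resources = [5], total = 5
  t=10: active resources = [5], total = 5
Peak resource demand = 13

13


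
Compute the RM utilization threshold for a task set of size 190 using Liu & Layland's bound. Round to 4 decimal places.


Compute 2^(1/190) = 1.0036548056
Subtract 1: 1.0036548056 - 1 = 0.0036548056
Multiply by n: 190 * 0.0036548056 = 0.6944130640
Round to 4 dp: 0.6944

0.6944


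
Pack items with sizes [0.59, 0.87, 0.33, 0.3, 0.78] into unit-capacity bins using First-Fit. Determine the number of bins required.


Place items sequentially using First-Fit:
  Item 0.59 -> new Bin 1
  Item 0.87 -> new Bin 2
  Item 0.33 -> Bin 1 (now 0.92)
  Item 0.3 -> new Bin 3
  Item 0.78 -> new Bin 4
Total bins used = 4

4


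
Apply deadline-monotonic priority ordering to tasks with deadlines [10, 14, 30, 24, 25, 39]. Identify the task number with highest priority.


Sort tasks by relative deadline (ascending):
  Task 1: deadline = 10
  Task 2: deadline = 14
  Task 4: deadline = 24
  Task 5: deadline = 25
  Task 3: deadline = 30
  Task 6: deadline = 39
Priority order (highest first): [1, 2, 4, 5, 3, 6]
Highest priority task = 1

1


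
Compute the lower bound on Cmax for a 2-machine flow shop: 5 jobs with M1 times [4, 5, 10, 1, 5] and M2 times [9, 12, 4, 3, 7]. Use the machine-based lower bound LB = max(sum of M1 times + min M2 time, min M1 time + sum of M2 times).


LB1 = sum(M1 times) + min(M2 times) = 25 + 3 = 28
LB2 = min(M1 times) + sum(M2 times) = 1 + 35 = 36
Lower bound = max(LB1, LB2) = max(28, 36) = 36

36


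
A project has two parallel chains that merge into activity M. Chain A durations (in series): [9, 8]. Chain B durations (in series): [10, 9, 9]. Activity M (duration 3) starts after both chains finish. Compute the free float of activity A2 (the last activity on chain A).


ES(A2) = sum of predecessors on chain A = 9
EF(A2) = ES + duration = 9 + 8 = 17
Successor of A2 is M. ES(M) = max(sum(A), sum(B)) = max(17, 28) = 28
Free float = ES(successor) - EF(current) = 28 - 17 = 11

11


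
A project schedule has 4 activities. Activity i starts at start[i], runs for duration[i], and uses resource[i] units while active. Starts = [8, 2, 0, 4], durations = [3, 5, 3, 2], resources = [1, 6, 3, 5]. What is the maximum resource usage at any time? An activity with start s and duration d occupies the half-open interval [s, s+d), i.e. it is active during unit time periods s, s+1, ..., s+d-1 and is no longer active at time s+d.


Each activity i is active on [start_i, start_i + duration_i).
Compute total resource usage per time slot:
  t=0: active resources = [3], total = 3
  t=1: active resources = [3], total = 3
  t=2: active resources = [6, 3], total = 9
  t=3: active resources = [6], total = 6
  t=4: active resources = [6, 5], total = 11
  t=5: active resources = [6, 5], total = 11
  t=6: active resources = [6], total = 6
  t=7: active resources = [], total = 0
  t=8: active resources = [1], total = 1
  t=9: active resources = [1], total = 1
  t=10: active resources = [1], total = 1
Peak resource demand = 11

11


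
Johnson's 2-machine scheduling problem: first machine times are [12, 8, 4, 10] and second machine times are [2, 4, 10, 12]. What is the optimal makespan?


Apply Johnson's rule:
  Group 1 (a <= b): [(3, 4, 10), (4, 10, 12)]
  Group 2 (a > b): [(2, 8, 4), (1, 12, 2)]
Optimal job order: [3, 4, 2, 1]
Schedule:
  Job 3: M1 done at 4, M2 done at 14
  Job 4: M1 done at 14, M2 done at 26
  Job 2: M1 done at 22, M2 done at 30
  Job 1: M1 done at 34, M2 done at 36
Makespan = 36

36


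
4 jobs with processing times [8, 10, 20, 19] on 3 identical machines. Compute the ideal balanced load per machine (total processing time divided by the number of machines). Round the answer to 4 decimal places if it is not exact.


Total processing time = 8 + 10 + 20 + 19 = 57
Number of machines = 3
Ideal balanced load = 57 / 3 = 19.0

19.0


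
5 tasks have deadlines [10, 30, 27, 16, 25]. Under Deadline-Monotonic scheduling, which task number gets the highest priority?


Sort tasks by relative deadline (ascending):
  Task 1: deadline = 10
  Task 4: deadline = 16
  Task 5: deadline = 25
  Task 3: deadline = 27
  Task 2: deadline = 30
Priority order (highest first): [1, 4, 5, 3, 2]
Highest priority task = 1

1


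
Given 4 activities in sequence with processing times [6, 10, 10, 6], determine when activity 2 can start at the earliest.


Activity 2 starts after activities 1 through 1 complete.
Predecessor durations: [6]
ES = 6 = 6

6


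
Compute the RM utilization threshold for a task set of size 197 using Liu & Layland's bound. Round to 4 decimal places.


Compute 2^(1/197) = 1.0035247108
Subtract 1: 1.0035247108 - 1 = 0.0035247108
Multiply by n: 197 * 0.0035247108 = 0.6943680276
Round to 4 dp: 0.6944

0.6944


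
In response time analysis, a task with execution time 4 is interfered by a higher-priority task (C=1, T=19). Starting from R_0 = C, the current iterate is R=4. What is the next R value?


R_next = C + ceil(R_prev / T_hp) * C_hp
ceil(4 / 19) = ceil(0.2105) = 1
Interference = 1 * 1 = 1
R_next = 4 + 1 = 5

5


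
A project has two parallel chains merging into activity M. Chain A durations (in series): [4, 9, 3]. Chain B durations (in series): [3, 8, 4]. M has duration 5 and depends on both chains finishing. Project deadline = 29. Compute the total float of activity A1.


Forward pass: ES(A1) = sum of predecessors on chain A = 0
EF = ES + duration = 0 + 4 = 4
Backward pass: LF(M) = deadline = 29; LS(M) = 29 - 5 = 24
LF(A1) = LS(M) - sum(successors on chain A) = 24 - 12 = 12
LS = LF - duration = 12 - 4 = 8
Total float = LS - ES = 8 - 0 = 8

8


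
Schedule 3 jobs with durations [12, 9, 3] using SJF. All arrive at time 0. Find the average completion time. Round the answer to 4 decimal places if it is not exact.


SJF order (ascending): [3, 9, 12]
Completion times:
  Job 1: burst=3, C=3
  Job 2: burst=9, C=12
  Job 3: burst=12, C=24
Average completion = 39/3 = 13.0

13.0


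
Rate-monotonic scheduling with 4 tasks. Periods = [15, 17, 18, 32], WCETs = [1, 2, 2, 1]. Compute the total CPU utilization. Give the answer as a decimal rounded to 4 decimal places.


Compute individual utilizations (exact fractions):
  Task 1: C/T = 1/15 (approx. 0.0667)
  Task 2: C/T = 2/17 (approx. 0.1176)
  Task 3: C/T = 2/18 = 1/9 (approx. 0.1111)
  Task 4: C/T = 1/32 (approx. 0.0313)
Total utilization U = 1/15 + 2/17 + 1/9 + 1/32 = 7997/24480
Rounded to 4 decimal places: U = 0.3267
RM (Liu & Layland) bound for 4 tasks = 0.756828; compare with U = 7997/24480 (approx. 0.326675)
U <= bound, so schedulable by RM sufficient condition.

0.3267


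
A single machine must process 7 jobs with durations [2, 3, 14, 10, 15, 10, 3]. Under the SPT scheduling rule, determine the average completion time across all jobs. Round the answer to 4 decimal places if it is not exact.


Sort jobs by processing time (SPT order): [2, 3, 3, 10, 10, 14, 15]
Compute completion times sequentially:
  Job 1: processing = 2, completes at 2
  Job 2: processing = 3, completes at 5
  Job 3: processing = 3, completes at 8
  Job 4: processing = 10, completes at 18
  Job 5: processing = 10, completes at 28
  Job 6: processing = 14, completes at 42
  Job 7: processing = 15, completes at 57
Sum of completion times = 160
Average completion time = 160/7 = 22.8571

22.8571


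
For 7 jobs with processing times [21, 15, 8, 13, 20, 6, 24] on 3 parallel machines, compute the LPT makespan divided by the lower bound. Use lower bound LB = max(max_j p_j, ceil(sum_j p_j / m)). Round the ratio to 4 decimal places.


LPT order: [24, 21, 20, 15, 13, 8, 6]
Machine loads after assignment: [38, 34, 35]
LPT makespan = 38
Lower bound = max(max_job, ceil(total/3)) = max(24, 36) = 36
Ratio = 38 / 36 = 1.0556

1.0556


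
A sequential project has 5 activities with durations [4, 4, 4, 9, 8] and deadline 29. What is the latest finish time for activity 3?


LF(activity 3) = deadline - sum of successor durations
Successors: activities 4 through 5 with durations [9, 8]
Sum of successor durations = 17
LF = 29 - 17 = 12

12


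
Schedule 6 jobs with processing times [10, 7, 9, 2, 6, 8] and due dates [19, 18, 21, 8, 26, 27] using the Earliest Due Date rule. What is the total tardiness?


Sort by due date (EDD order): [(2, 8), (7, 18), (10, 19), (9, 21), (6, 26), (8, 27)]
Compute completion times and tardiness:
  Job 1: p=2, d=8, C=2, tardiness=max(0,2-8)=0
  Job 2: p=7, d=18, C=9, tardiness=max(0,9-18)=0
  Job 3: p=10, d=19, C=19, tardiness=max(0,19-19)=0
  Job 4: p=9, d=21, C=28, tardiness=max(0,28-21)=7
  Job 5: p=6, d=26, C=34, tardiness=max(0,34-26)=8
  Job 6: p=8, d=27, C=42, tardiness=max(0,42-27)=15
Total tardiness = 30

30


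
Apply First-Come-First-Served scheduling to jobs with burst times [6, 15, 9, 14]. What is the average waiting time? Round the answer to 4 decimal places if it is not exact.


FCFS order (as given): [6, 15, 9, 14]
Waiting times:
  Job 1: wait = 0
  Job 2: wait = 6
  Job 3: wait = 21
  Job 4: wait = 30
Sum of waiting times = 57
Average waiting time = 57/4 = 14.25

14.25


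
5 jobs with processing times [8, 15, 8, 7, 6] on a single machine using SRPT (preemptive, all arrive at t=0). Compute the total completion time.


Since all jobs arrive at t=0, SRPT equals SPT ordering.
SPT order: [6, 7, 8, 8, 15]
Completion times:
  Job 1: p=6, C=6
  Job 2: p=7, C=13
  Job 3: p=8, C=21
  Job 4: p=8, C=29
  Job 5: p=15, C=44
Total completion time = 6 + 13 + 21 + 29 + 44 = 113

113


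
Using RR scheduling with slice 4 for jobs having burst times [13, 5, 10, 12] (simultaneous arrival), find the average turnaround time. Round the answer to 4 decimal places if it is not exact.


Time quantum = 4
Execution trace:
  J1 runs 4 units, time = 4
  J2 runs 4 units, time = 8
  J3 runs 4 units, time = 12
  J4 runs 4 units, time = 16
  J1 runs 4 units, time = 20
  J2 runs 1 units, time = 21
  J3 runs 4 units, time = 25
  J4 runs 4 units, time = 29
  J1 runs 4 units, time = 33
  J3 runs 2 units, time = 35
  J4 runs 4 units, time = 39
  J1 runs 1 units, time = 40
Finish times: [40, 21, 35, 39]
Average turnaround = 135/4 = 33.75

33.75


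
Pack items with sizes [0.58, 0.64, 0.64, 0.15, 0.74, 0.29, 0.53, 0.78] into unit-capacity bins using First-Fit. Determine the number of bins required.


Place items sequentially using First-Fit:
  Item 0.58 -> new Bin 1
  Item 0.64 -> new Bin 2
  Item 0.64 -> new Bin 3
  Item 0.15 -> Bin 1 (now 0.73)
  Item 0.74 -> new Bin 4
  Item 0.29 -> Bin 2 (now 0.93)
  Item 0.53 -> new Bin 5
  Item 0.78 -> new Bin 6
Total bins used = 6

6


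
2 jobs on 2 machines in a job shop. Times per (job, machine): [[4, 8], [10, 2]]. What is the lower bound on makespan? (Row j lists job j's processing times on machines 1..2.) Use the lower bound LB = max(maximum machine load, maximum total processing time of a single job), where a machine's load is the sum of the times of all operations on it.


Machine loads:
  Machine 1: 4 + 10 = 14
  Machine 2: 8 + 2 = 10
Max machine load = 14
Job totals:
  Job 1: 12
  Job 2: 12
Max job total = 12
Lower bound = max(14, 12) = 14

14


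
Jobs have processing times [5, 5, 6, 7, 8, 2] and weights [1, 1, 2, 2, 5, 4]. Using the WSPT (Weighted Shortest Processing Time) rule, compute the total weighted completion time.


Compute p/w ratios and sort ascending (WSPT): [(2, 4), (8, 5), (6, 2), (7, 2), (5, 1), (5, 1)]
Compute weighted completion times:
  Job (p=2,w=4): C=2, w*C=4*2=8
  Job (p=8,w=5): C=10, w*C=5*10=50
  Job (p=6,w=2): C=16, w*C=2*16=32
  Job (p=7,w=2): C=23, w*C=2*23=46
  Job (p=5,w=1): C=28, w*C=1*28=28
  Job (p=5,w=1): C=33, w*C=1*33=33
Total weighted completion time = 197

197


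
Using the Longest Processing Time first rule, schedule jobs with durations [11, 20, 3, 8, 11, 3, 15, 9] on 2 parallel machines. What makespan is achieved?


Sort jobs in decreasing order (LPT): [20, 15, 11, 11, 9, 8, 3, 3]
Assign each job to the least loaded machine:
  Machine 1: jobs [20, 11, 8], load = 39
  Machine 2: jobs [15, 11, 9, 3, 3], load = 41
Makespan = max load = 41

41


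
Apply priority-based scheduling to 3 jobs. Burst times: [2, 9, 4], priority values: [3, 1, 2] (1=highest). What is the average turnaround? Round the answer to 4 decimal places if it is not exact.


Sort by priority (ascending = highest first):
Order: [(1, 9), (2, 4), (3, 2)]
Completion times:
  Priority 1, burst=9, C=9
  Priority 2, burst=4, C=13
  Priority 3, burst=2, C=15
Average turnaround = 37/3 = 12.3333

12.3333


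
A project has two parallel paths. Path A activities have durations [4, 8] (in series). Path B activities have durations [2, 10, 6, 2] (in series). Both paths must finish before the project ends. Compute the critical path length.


Path A total = 4 + 8 = 12
Path B total = 2 + 10 + 6 + 2 = 20
Critical path = longest path = max(12, 20) = 20

20


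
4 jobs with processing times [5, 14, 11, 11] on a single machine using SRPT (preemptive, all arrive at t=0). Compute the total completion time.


Since all jobs arrive at t=0, SRPT equals SPT ordering.
SPT order: [5, 11, 11, 14]
Completion times:
  Job 1: p=5, C=5
  Job 2: p=11, C=16
  Job 3: p=11, C=27
  Job 4: p=14, C=41
Total completion time = 5 + 16 + 27 + 41 = 89

89


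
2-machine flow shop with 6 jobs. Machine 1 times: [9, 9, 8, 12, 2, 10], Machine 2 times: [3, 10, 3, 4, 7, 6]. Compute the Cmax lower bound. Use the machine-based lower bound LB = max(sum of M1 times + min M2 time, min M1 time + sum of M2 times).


LB1 = sum(M1 times) + min(M2 times) = 50 + 3 = 53
LB2 = min(M1 times) + sum(M2 times) = 2 + 33 = 35
Lower bound = max(LB1, LB2) = max(53, 35) = 53

53


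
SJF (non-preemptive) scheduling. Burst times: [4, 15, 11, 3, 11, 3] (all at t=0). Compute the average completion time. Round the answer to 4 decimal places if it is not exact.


SJF order (ascending): [3, 3, 4, 11, 11, 15]
Completion times:
  Job 1: burst=3, C=3
  Job 2: burst=3, C=6
  Job 3: burst=4, C=10
  Job 4: burst=11, C=21
  Job 5: burst=11, C=32
  Job 6: burst=15, C=47
Average completion = 119/6 = 19.8333

19.8333


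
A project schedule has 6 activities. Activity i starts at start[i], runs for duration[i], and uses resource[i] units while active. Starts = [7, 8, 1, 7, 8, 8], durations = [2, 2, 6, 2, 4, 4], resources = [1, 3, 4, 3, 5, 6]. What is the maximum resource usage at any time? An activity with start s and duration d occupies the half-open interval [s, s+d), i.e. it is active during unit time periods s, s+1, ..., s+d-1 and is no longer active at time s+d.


Each activity i is active on [start_i, start_i + duration_i).
Compute total resource usage per time slot:
  t=0: active resources = [], total = 0
  t=1: active resources = [4], total = 4
  t=2: active resources = [4], total = 4
  t=3: active resources = [4], total = 4
  t=4: active resources = [4], total = 4
  t=5: active resources = [4], total = 4
  t=6: active resources = [4], total = 4
  t=7: active resources = [1, 3], total = 4
  t=8: active resources = [1, 3, 3, 5, 6], total = 18
  t=9: active resources = [3, 5, 6], total = 14
  t=10: active resources = [5, 6], total = 11
  t=11: active resources = [5, 6], total = 11
Peak resource demand = 18

18


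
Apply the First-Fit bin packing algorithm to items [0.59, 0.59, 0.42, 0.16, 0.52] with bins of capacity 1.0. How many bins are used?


Place items sequentially using First-Fit:
  Item 0.59 -> new Bin 1
  Item 0.59 -> new Bin 2
  Item 0.42 -> new Bin 3
  Item 0.16 -> Bin 1 (now 0.75)
  Item 0.52 -> Bin 3 (now 0.94)
Total bins used = 3

3
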